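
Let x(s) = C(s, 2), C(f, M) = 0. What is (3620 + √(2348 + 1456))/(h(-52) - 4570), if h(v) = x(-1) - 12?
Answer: -1810/2291 - √951/2291 ≈ -0.80351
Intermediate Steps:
x(s) = 0
h(v) = -12 (h(v) = 0 - 12 = -12)
(3620 + √(2348 + 1456))/(h(-52) - 4570) = (3620 + √(2348 + 1456))/(-12 - 4570) = (3620 + √3804)/(-4582) = (3620 + 2*√951)*(-1/4582) = -1810/2291 - √951/2291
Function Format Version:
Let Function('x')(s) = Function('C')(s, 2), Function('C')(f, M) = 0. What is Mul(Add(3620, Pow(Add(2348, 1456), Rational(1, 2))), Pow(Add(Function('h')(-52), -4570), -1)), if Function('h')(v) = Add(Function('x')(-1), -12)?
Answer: Add(Rational(-1810, 2291), Mul(Rational(-1, 2291), Pow(951, Rational(1, 2)))) ≈ -0.80351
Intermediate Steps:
Function('x')(s) = 0
Function('h')(v) = -12 (Function('h')(v) = Add(0, -12) = -12)
Mul(Add(3620, Pow(Add(2348, 1456), Rational(1, 2))), Pow(Add(Function('h')(-52), -4570), -1)) = Mul(Add(3620, Pow(Add(2348, 1456), Rational(1, 2))), Pow(Add(-12, -4570), -1)) = Mul(Add(3620, Pow(3804, Rational(1, 2))), Pow(-4582, -1)) = Mul(Add(3620, Mul(2, Pow(951, Rational(1, 2)))), Rational(-1, 4582)) = Add(Rational(-1810, 2291), Mul(Rational(-1, 2291), Pow(951, Rational(1, 2))))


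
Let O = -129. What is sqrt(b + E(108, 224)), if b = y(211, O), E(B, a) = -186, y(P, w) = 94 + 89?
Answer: I*sqrt(3) ≈ 1.732*I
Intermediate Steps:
y(P, w) = 183
b = 183
sqrt(b + E(108, 224)) = sqrt(183 - 186) = sqrt(-3) = I*sqrt(3)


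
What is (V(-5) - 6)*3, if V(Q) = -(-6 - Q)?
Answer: -15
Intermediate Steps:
V(Q) = 6 + Q
(V(-5) - 6)*3 = ((6 - 5) - 6)*3 = (1 - 6)*3 = -5*3 = -15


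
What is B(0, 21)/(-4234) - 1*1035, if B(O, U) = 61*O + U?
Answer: -4382211/4234 ≈ -1035.0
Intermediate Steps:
B(O, U) = U + 61*O
B(0, 21)/(-4234) - 1*1035 = (21 + 61*0)/(-4234) - 1*1035 = (21 + 0)*(-1/4234) - 1035 = 21*(-1/4234) - 1035 = -21/4234 - 1035 = -4382211/4234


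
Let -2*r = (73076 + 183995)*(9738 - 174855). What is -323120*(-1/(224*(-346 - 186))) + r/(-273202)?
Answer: -11291240847547/145343464 ≈ -77687.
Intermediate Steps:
r = 42446792307/2 (r = -(73076 + 183995)*(9738 - 174855)/2 = -257071*(-165117)/2 = -½*(-42446792307) = 42446792307/2 ≈ 2.1223e+10)
-323120*(-1/(224*(-346 - 186))) + r/(-273202) = -323120*(-1/(224*(-346 - 186))) + (42446792307/2)/(-273202) = -323120/((-532*(-224))) + (42446792307/2)*(-1/273202) = -323120/119168 - 42446792307/546404 = -323120*1/119168 - 42446792307/546404 = -2885/1064 - 42446792307/546404 = -11291240847547/145343464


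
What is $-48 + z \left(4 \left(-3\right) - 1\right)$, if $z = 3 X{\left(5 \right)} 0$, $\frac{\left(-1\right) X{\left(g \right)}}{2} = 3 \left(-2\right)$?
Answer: $-48$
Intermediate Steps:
$X{\left(g \right)} = 12$ ($X{\left(g \right)} = - 2 \cdot 3 \left(-2\right) = \left(-2\right) \left(-6\right) = 12$)
$z = 0$ ($z = 3 \cdot 12 \cdot 0 = 36 \cdot 0 = 0$)
$-48 + z \left(4 \left(-3\right) - 1\right) = -48 + 0 \left(4 \left(-3\right) - 1\right) = -48 + 0 \left(-12 - 1\right) = -48 + 0 \left(-13\right) = -48 + 0 = -48$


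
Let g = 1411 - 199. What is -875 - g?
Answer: -2087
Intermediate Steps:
g = 1212
-875 - g = -875 - 1*1212 = -875 - 1212 = -2087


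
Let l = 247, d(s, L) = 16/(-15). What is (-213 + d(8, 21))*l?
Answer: -793117/15 ≈ -52874.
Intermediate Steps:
d(s, L) = -16/15 (d(s, L) = 16*(-1/15) = -16/15)
(-213 + d(8, 21))*l = (-213 - 16/15)*247 = -3211/15*247 = -793117/15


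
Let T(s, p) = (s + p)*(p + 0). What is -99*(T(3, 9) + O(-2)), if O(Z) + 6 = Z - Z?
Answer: -10098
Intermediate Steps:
O(Z) = -6 (O(Z) = -6 + (Z - Z) = -6 + 0 = -6)
T(s, p) = p*(p + s) (T(s, p) = (p + s)*p = p*(p + s))
-99*(T(3, 9) + O(-2)) = -99*(9*(9 + 3) - 6) = -99*(9*12 - 6) = -99*(108 - 6) = -99*102 = -10098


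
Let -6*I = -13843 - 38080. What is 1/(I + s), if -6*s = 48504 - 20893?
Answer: 1/4052 ≈ 0.00024679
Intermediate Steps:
s = -27611/6 (s = -(48504 - 20893)/6 = -1/6*27611 = -27611/6 ≈ -4601.8)
I = 51923/6 (I = -(-13843 - 38080)/6 = -1/6*(-51923) = 51923/6 ≈ 8653.8)
1/(I + s) = 1/(51923/6 - 27611/6) = 1/4052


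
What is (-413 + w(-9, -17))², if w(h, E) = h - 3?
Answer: 180625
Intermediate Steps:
w(h, E) = -3 + h
(-413 + w(-9, -17))² = (-413 + (-3 - 9))² = (-413 - 12)² = (-425)² = 180625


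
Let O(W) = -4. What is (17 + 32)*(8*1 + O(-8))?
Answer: 196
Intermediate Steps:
(17 + 32)*(8*1 + O(-8)) = (17 + 32)*(8*1 - 4) = 49*(8 - 4) = 49*4 = 196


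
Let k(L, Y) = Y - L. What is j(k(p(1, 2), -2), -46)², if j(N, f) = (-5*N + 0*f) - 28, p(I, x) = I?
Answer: 169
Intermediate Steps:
j(N, f) = -28 - 5*N (j(N, f) = (-5*N + 0) - 28 = -5*N - 28 = -28 - 5*N)
j(k(p(1, 2), -2), -46)² = (-28 - 5*(-2 - 1*1))² = (-28 - 5*(-2 - 1))² = (-28 - 5*(-3))² = (-28 + 15)² = (-13)² = 169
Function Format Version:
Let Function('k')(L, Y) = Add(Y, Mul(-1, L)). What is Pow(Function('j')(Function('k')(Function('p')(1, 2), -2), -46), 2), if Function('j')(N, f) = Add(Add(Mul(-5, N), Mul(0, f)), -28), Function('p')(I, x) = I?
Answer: 169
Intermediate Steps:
Function('j')(N, f) = Add(-28, Mul(-5, N)) (Function('j')(N, f) = Add(Add(Mul(-5, N), 0), -28) = Add(Mul(-5, N), -28) = Add(-28, Mul(-5, N)))
Pow(Function('j')(Function('k')(Function('p')(1, 2), -2), -46), 2) = Pow(Add(-28, Mul(-5, Add(-2, Mul(-1, 1)))), 2) = Pow(Add(-28, Mul(-5, Add(-2, -1))), 2) = Pow(Add(-28, Mul(-5, -3)), 2) = Pow(Add(-28, 15), 2) = Pow(-13, 2) = 169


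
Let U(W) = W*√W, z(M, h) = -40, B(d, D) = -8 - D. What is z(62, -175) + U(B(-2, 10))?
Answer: -40 - 54*I*√2 ≈ -40.0 - 76.368*I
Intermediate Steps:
U(W) = W^(3/2)
z(62, -175) + U(B(-2, 10)) = -40 + (-8 - 1*10)^(3/2) = -40 + (-8 - 10)^(3/2) = -40 + (-18)^(3/2) = -40 - 54*I*√2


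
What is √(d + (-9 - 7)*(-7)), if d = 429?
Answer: √541 ≈ 23.259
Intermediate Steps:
√(d + (-9 - 7)*(-7)) = √(429 + (-9 - 7)*(-7)) = √(429 - 16*(-7)) = √(429 + 112) = √541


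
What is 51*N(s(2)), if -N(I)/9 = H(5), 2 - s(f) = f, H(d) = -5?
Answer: 2295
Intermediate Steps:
s(f) = 2 - f
N(I) = 45 (N(I) = -9*(-5) = 45)
51*N(s(2)) = 51*45 = 2295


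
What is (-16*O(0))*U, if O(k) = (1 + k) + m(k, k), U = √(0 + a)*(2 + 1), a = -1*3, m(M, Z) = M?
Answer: -48*I*√3 ≈ -83.138*I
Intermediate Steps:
a = -3
U = 3*I*√3 (U = √(0 - 3)*(2 + 1) = √(-3)*3 = (I*√3)*3 = 3*I*√3 ≈ 5.1962*I)
O(k) = 1 + 2*k (O(k) = (1 + k) + k = 1 + 2*k)
(-16*O(0))*U = (-16*(1 + 2*0))*(3*I*√3) = (-16*(1 + 0))*(3*I*√3) = (-16*1)*(3*I*√3) = -48*I*√3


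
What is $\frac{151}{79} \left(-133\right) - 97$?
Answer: $- \frac{27746}{79} \approx -351.22$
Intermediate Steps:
$\frac{151}{79} \left(-133\right) - 97 = - \frac{20083}{79} - 97 = - \frac{27746}{79}$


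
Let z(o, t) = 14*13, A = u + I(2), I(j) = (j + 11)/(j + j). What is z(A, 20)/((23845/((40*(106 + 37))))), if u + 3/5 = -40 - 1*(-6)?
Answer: 208208/4769 ≈ 43.659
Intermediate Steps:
I(j) = (11 + j)/(2*j) (I(j) = (11 + j)/((2*j)) = (11 + j)*(1/(2*j)) = (11 + j)/(2*j))
u = -173/5 (u = -⅗ + (-40 - 1*(-6)) = -⅗ + (-40 + 6) = -⅗ - 34 = -173/5 ≈ -34.600)
A = -627/20 (A = -173/5 + (½)*(11 + 2)/2 = -173/5 + (½)*(½)*13 = -173/5 + 13/4 = -627/20 ≈ -31.350)
z(o, t) = 182
z(A, 20)/((23845/((40*(106 + 37))))) = 182/((23845/((40*(106 + 37))))) = 182/((23845/((40*143)))) = 182/((23845/5720)) = 182/((23845*(1/5720))) = 182/(4769/1144) = 182*(1144/4769) = 208208/4769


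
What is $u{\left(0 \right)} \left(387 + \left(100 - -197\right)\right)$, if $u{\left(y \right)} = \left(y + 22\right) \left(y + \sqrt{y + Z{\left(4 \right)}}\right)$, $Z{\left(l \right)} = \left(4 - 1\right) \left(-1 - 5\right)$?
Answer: $45144 i \sqrt{2} \approx 63843.0 i$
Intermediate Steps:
$Z{\left(l \right)} = -18$ ($Z{\left(l \right)} = 3 \left(-6\right) = -18$)
$u{\left(y \right)} = \left(22 + y\right) \left(y + \sqrt{-18 + y}\right)$ ($u{\left(y \right)} = \left(y + 22\right) \left(y + \sqrt{y - 18}\right) = \left(22 + y\right) \left(y + \sqrt{-18 + y}\right)$)
$u{\left(0 \right)} \left(387 + \left(100 - -197\right)\right) = \left(0^{2} + 22 \cdot 0 + 22 \sqrt{-18 + 0} + 0 \sqrt{-18 + 0}\right) \left(387 + \left(100 - -197\right)\right) = \left(0 + 0 + 22 \sqrt{-18} + 0 \sqrt{-18}\right) \left(387 + \left(100 + 197\right)\right) = \left(0 + 0 + 22 \cdot 3 i \sqrt{2} + 0 \cdot 3 i \sqrt{2}\right) \left(387 + 297\right) = \left(0 + 0 + 66 i \sqrt{2} + 0\right) 684 = 66 i \sqrt{2} \cdot 684 = 45144 i \sqrt{2}$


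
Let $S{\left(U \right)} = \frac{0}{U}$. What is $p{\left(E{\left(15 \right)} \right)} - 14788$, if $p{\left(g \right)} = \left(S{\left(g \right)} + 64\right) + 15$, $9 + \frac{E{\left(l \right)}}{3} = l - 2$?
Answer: $-14709$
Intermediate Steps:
$E{\left(l \right)} = -33 + 3 l$ ($E{\left(l \right)} = -27 + 3 \left(l - 2\right) = -27 + 3 \left(-2 + l\right) = -27 + \left(-6 + 3 l\right) = -33 + 3 l$)
$S{\left(U \right)} = 0$
$p{\left(g \right)} = 79$ ($p{\left(g \right)} = \left(0 + 64\right) + 15 = 64 + 15 = 79$)
$p{\left(E{\left(15 \right)} \right)} - 14788 = 79 - 14788 = -14709$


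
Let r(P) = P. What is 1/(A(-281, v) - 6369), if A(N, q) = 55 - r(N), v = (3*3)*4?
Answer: -1/6033 ≈ -0.00016575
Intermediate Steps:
v = 36 (v = 9*4 = 36)
A(N, q) = 55 - N
1/(A(-281, v) - 6369) = 1/((55 - 1*(-281)) - 6369) = 1/((55 + 281) - 6369) = 1/(336 - 6369) = 1/(-6033) = -1/6033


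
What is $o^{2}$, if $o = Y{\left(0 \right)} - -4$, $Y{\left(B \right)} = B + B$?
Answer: $16$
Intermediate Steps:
$Y{\left(B \right)} = 2 B$
$o = 4$ ($o = 2 \cdot 0 - -4 = 0 + 4 = 4$)
$o^{2} = 4^{2} = 16$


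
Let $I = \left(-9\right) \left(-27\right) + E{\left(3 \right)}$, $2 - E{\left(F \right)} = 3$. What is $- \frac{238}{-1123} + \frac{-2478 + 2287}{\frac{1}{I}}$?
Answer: $- \frac{51907068}{1123} \approx -46222.0$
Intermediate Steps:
$E{\left(F \right)} = -1$ ($E{\left(F \right)} = 2 - 3 = -1$)
$I = 242$ ($I = \left(-9\right) \left(-27\right) - 1 = 243 - 1 = 242$)
$- \frac{238}{-1123} + \frac{-2478 + 2287}{\frac{1}{I}} = - \frac{238}{-1123} + \frac{-2478 + 2287}{\frac{1}{242}} = \left(-238\right) \left(- \frac{1}{1123}\right) - 191 \frac{1}{\frac{1}{242}} = \frac{238}{1123} - 46222 = - \frac{51907068}{1123}$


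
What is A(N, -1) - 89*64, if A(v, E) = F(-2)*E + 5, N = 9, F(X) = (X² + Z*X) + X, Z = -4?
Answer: -5701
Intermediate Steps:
F(X) = X² - 3*X (F(X) = (X² - 4*X) + X = X² - 3*X)
A(v, E) = 5 + 10*E (A(v, E) = (-2*(-3 - 2))*E + 5 = (-2*(-5))*E + 5 = 10*E + 5 = 5 + 10*E)
A(N, -1) - 89*64 = (5 + 10*(-1)) - 89*64 = (5 - 10) - 5696 = -5 - 5696 = -5701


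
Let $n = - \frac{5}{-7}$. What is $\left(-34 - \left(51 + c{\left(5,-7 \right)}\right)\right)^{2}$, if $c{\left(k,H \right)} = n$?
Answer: $\frac{360000}{49} \approx 7346.9$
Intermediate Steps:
$n = \frac{5}{7}$ ($n = \left(-5\right) \left(- \frac{1}{7}\right) = \frac{5}{7} \approx 0.71429$)
$c{\left(k,H \right)} = \frac{5}{7}$
$\left(-34 - \left(51 + c{\left(5,-7 \right)}\right)\right)^{2} = \left(-34 - \frac{362}{7}\right)^{2} = \left(- \frac{600}{7}\right)^{2} = \frac{360000}{49}$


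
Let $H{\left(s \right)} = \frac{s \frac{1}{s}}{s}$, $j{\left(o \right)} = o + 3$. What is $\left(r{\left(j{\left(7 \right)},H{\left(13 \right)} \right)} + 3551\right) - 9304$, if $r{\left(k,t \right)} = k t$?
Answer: $- \frac{74779}{13} \approx -5752.2$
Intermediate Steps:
$j{\left(o \right)} = 3 + o$
$H{\left(s \right)} = \frac{1}{s}$ ($H{\left(s \right)} = 1 \frac{1}{s} = \frac{1}{s}$)
$\left(r{\left(j{\left(7 \right)},H{\left(13 \right)} \right)} + 3551\right) - 9304 = \left(\frac{3 + 7}{13} + 3551\right) - 9304 = \left(10 \cdot \frac{1}{13} + 3551\right) - 9304 = \left(\frac{10}{13} + 3551\right) - 9304 = \frac{46173}{13} - 9304 = - \frac{74779}{13}$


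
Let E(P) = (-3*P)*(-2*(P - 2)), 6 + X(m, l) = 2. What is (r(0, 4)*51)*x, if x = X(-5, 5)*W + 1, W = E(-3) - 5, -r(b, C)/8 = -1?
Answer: -138312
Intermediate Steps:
r(b, C) = 8 (r(b, C) = -8*(-1) = 8)
X(m, l) = -4 (X(m, l) = -6 + 2 = -4)
E(P) = -3*P*(4 - 2*P) (E(P) = (-3*P)*(-2*(-2 + P)) = (-3*P)*(4 - 2*P) = -3*P*(4 - 2*P))
W = 85 (W = 6*(-3)*(-2 - 3) - 5 = 6*(-3)*(-5) - 5 = 90 - 5 = 85)
x = -339 (x = -4*85 + 1 = -340 + 1 = -339)
(r(0, 4)*51)*x = (8*51)*(-339) = 408*(-339) = -138312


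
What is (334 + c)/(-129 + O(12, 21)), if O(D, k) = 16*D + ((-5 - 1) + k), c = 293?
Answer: 209/26 ≈ 8.0385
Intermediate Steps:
O(D, k) = -6 + k + 16*D (O(D, k) = 16*D + (-6 + k) = -6 + k + 16*D)
(334 + c)/(-129 + O(12, 21)) = (334 + 293)/(-129 + (-6 + 21 + 16*12)) = 627/(-129 + (-6 + 21 + 192)) = 627/(-129 + 207) = 627/78 = 627*(1/78) = 209/26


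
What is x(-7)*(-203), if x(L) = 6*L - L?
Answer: 7105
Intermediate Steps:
x(L) = 5*L
x(-7)*(-203) = (5*(-7))*(-203) = -35*(-203) = 7105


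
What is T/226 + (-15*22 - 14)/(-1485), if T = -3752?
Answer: -2746988/167805 ≈ -16.370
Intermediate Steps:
T/226 + (-15*22 - 14)/(-1485) = -3752/226 + (-15*22 - 14)/(-1485) = -3752*1/226 + (-330 - 14)*(-1/1485) = -1876/113 - 344*(-1/1485) = -1876/113 + 344/1485 = -2746988/167805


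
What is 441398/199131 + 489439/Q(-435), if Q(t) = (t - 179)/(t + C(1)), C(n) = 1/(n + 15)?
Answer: 678245717279083/1956262944 ≈ 3.4671e+5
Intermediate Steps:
C(n) = 1/(15 + n)
Q(t) = (-179 + t)/(1/16 + t) (Q(t) = (t - 179)/(t + 1/(15 + 1)) = (-179 + t)/(t + 1/16) = (-179 + t)/(1/16 + t))
441398/199131 + 489439/Q(-435) = 441398/199131 + 489439/((16*(-179 - 435)/(1 + 16*(-435)))) = 441398*(1/199131) + 489439/((16*(-614)/(1 - 6960))) = 441398/199131 + 489439/((16*(-614)/(-6959))) = 441398/199131 + 489439/((16*(-1/6959)*(-614))) = 441398/199131 + 489439/(9824/6959) = 441398/199131 + 489439*(6959/9824) = 441398/199131 + 3406006001/9824 = 678245717279083/1956262944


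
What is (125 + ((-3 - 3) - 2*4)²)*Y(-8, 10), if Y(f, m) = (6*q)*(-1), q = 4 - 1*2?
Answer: -3852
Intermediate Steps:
q = 2 (q = 4 - 2 = 2)
Y(f, m) = -12 (Y(f, m) = (6*2)*(-1) = 12*(-1) = -12)
(125 + ((-3 - 3) - 2*4)²)*Y(-8, 10) = (125 + ((-3 - 3) - 2*4)²)*(-12) = (125 + (-6 - 8)²)*(-12) = (125 + (-14)²)*(-12) = (125 + 196)*(-12) = 321*(-12) = -3852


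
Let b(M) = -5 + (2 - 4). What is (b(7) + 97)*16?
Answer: 1440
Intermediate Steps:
b(M) = -7 (b(M) = -5 - 2 = -7)
(b(7) + 97)*16 = (-7 + 97)*16 = 90*16 = 1440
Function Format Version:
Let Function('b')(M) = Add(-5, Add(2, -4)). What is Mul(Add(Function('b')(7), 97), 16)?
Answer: 1440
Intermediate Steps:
Function('b')(M) = -7 (Function('b')(M) = Add(-5, -2) = -7)
Mul(Add(Function('b')(7), 97), 16) = Mul(Add(-7, 97), 16) = Mul(90, 16) = 1440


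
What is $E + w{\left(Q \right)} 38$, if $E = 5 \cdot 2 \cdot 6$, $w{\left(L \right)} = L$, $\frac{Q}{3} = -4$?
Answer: $-396$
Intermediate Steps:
$Q = -12$ ($Q = 3 \left(-4\right) = -12$)
$E = 60$ ($E = 10 \cdot 6 = 60$)
$E + w{\left(Q \right)} 38 = 60 - 456 = -396$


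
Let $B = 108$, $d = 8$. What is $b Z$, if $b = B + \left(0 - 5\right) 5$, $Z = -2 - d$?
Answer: $-830$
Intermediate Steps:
$Z = -10$ ($Z = -2 - 8 = -10$)
$b = 83$ ($b = 108 + \left(0 - 5\right) 5 = 108 - 25 = 83$)
$b Z = 83 \left(-10\right) = -830$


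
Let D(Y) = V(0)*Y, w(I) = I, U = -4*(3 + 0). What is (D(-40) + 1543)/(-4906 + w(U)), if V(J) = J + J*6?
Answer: -1543/4918 ≈ -0.31375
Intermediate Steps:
U = -12 (U = -4*3 = -12)
V(J) = 7*J (V(J) = J + 6*J = 7*J)
D(Y) = 0 (D(Y) = (7*0)*Y = 0*Y = 0)
(D(-40) + 1543)/(-4906 + w(U)) = (0 + 1543)/(-4906 - 12) = 1543/(-4918) = 1543*(-1/4918) = -1543/4918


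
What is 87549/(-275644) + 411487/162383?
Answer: 99207453361/44759899652 ≈ 2.2164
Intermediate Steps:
87549/(-275644) + 411487/162383 = 87549*(-1/275644) + 411487*(1/162383) = -87549/275644 + 411487/162383 = 99207453361/44759899652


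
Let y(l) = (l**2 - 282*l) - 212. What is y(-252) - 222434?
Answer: -88078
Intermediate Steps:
y(l) = -212 + l**2 - 282*l
y(-252) - 222434 = (-212 + (-252)**2 - 282*(-252)) - 222434 = (-212 + 63504 + 71064) - 222434 = 134356 - 222434 = -88078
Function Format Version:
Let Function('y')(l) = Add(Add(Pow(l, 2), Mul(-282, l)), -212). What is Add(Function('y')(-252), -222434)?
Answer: -88078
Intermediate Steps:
Function('y')(l) = Add(-212, Pow(l, 2), Mul(-282, l))
Add(Function('y')(-252), -222434) = Add(Add(-212, Pow(-252, 2), Mul(-282, -252)), -222434) = Add(Add(-212, 63504, 71064), -222434) = Add(134356, -222434) = -88078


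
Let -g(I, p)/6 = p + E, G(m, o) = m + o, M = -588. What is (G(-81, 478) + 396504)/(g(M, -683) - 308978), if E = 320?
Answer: -396901/306800 ≈ -1.2937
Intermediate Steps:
g(I, p) = -1920 - 6*p (g(I, p) = -6*(p + 320) = -6*(320 + p) = -1920 - 6*p)
(G(-81, 478) + 396504)/(g(M, -683) - 308978) = ((-81 + 478) + 396504)/((-1920 - 6*(-683)) - 308978) = (397 + 396504)/((-1920 + 4098) - 308978) = 396901/(2178 - 308978) = 396901/(-306800) = 396901*(-1/306800) = -396901/306800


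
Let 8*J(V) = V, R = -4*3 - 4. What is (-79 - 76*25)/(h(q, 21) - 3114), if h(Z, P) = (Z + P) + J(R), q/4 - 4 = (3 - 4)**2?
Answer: 1979/3075 ≈ 0.64358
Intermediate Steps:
q = 20 (q = 16 + 4*(3 - 4)**2 = 16 + 4*(-1)**2 = 16 + 4*1 = 16 + 4 = 20)
R = -16 (R = -12 - 4 = -16)
J(V) = V/8
h(Z, P) = -2 + P + Z (h(Z, P) = (Z + P) + (1/8)*(-16) = (P + Z) - 2 = -2 + P + Z)
(-79 - 76*25)/(h(q, 21) - 3114) = (-79 - 76*25)/((-2 + 21 + 20) - 3114) = (-79 - 1900)/(39 - 3114) = -1979/(-3075) = -1979*(-1/3075) = 1979/3075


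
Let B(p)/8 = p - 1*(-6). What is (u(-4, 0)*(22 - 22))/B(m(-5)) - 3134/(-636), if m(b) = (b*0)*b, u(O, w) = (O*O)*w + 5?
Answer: 1567/318 ≈ 4.9277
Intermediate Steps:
u(O, w) = 5 + w*O² (u(O, w) = O²*w + 5 = w*O² + 5 = 5 + w*O²)
m(b) = 0 (m(b) = 0*b = 0)
B(p) = 48 + 8*p (B(p) = 8*(p - 1*(-6)) = 8*(p + 6) = 8*(6 + p) = 48 + 8*p)
(u(-4, 0)*(22 - 22))/B(m(-5)) - 3134/(-636) = ((5 + 0*(-4)²)*(22 - 22))/(48 + 8*0) - 3134/(-636) = ((5 + 0*16)*0)/(48 + 0) - 3134*(-1/636) = ((5 + 0)*0)/48 + 1567/318 = (5*0)*(1/48) + 1567/318 = 0*(1/48) + 1567/318 = 0 + 1567/318 = 1567/318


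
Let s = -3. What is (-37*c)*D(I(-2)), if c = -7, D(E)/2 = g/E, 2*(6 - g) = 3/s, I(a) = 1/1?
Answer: 3367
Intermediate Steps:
I(a) = 1
g = 13/2 (g = 6 - 3/(2*(-3)) = 6 - 3*(-1)/(2*3) = 6 - ½*(-1) = 6 + ½ = 13/2 ≈ 6.5000)
D(E) = 13/E (D(E) = 2*(13/(2*E)) = 13/E)
(-37*c)*D(I(-2)) = (-37*(-7))*(13/1) = 259*(13*1) = 259*13 = 3367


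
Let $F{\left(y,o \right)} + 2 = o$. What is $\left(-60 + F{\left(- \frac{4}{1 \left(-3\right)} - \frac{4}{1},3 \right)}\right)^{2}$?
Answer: $3481$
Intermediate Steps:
$F{\left(y,o \right)} = -2 + o$
$\left(-60 + F{\left(- \frac{4}{1 \left(-3\right)} - \frac{4}{1},3 \right)}\right)^{2} = \left(-60 + \left(-2 + 3\right)\right)^{2} = \left(-60 + 1\right)^{2} = \left(-59\right)^{2} = 3481$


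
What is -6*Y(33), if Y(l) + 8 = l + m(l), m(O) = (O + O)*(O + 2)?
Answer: -14010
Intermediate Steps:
m(O) = 2*O*(2 + O) (m(O) = (2*O)*(2 + O) = 2*O*(2 + O))
Y(l) = -8 + l + 2*l*(2 + l) (Y(l) = -8 + (l + 2*l*(2 + l)) = -8 + l + 2*l*(2 + l))
-6*Y(33) = -6*(-8 + 33 + 2*33*(2 + 33)) = -6*(-8 + 33 + 2*33*35) = -6*(-8 + 33 + 2310) = -6*2335 = -14010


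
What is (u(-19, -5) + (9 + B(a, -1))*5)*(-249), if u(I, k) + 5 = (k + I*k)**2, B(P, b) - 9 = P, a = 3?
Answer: -2041800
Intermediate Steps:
B(P, b) = 9 + P
u(I, k) = -5 + (k + I*k)**2
(u(-19, -5) + (9 + B(a, -1))*5)*(-249) = ((-5 + (-5)**2*(1 - 19)**2) + (9 + (9 + 3))*5)*(-249) = ((-5 + 25*(-18)**2) + (9 + 12)*5)*(-249) = ((-5 + 25*324) + 21*5)*(-249) = ((-5 + 8100) + 105)*(-249) = (8095 + 105)*(-249) = 8200*(-249) = -2041800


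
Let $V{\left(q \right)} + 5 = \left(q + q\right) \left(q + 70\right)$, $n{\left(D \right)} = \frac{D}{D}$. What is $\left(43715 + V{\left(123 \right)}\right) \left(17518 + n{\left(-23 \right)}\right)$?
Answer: $1597522572$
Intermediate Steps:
$n{\left(D \right)} = 1$
$V{\left(q \right)} = -5 + 2 q \left(70 + q\right)$ ($V{\left(q \right)} = -5 + \left(q + q\right) \left(q + 70\right) = -5 + 2 q \left(70 + q\right)$)
$\left(43715 + V{\left(123 \right)}\right) \left(17518 + n{\left(-23 \right)}\right) = \left(43715 + \left(-5 + 2 \cdot 123^{2} + 140 \cdot 123\right)\right) \left(17518 + 1\right) = \left(43715 + \left(-5 + 2 \cdot 15129 + 17220\right)\right) 17519 = \left(43715 + \left(-5 + 30258 + 17220\right)\right) 17519 = \left(43715 + 47473\right) 17519 = 91188 \cdot 17519 = 1597522572$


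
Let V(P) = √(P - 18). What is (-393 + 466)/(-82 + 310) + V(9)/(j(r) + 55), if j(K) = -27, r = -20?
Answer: 73/228 + 3*I/28 ≈ 0.32018 + 0.10714*I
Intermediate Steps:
V(P) = √(-18 + P)
(-393 + 466)/(-82 + 310) + V(9)/(j(r) + 55) = (-393 + 466)/(-82 + 310) + √(-18 + 9)/(-27 + 55) = 73/228 + √(-9)/28 = 73*(1/228) + (3*I)*(1/28) = 73/228 + 3*I/28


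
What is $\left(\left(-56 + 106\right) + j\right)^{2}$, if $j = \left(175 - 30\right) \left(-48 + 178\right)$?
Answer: $357210000$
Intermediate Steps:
$j = 18850$ ($j = 145 \cdot 130 = 18850$)
$\left(\left(-56 + 106\right) + j\right)^{2} = \left(\left(-56 + 106\right) + 18850\right)^{2} = \left(50 + 18850\right)^{2} = 18900^{2} = 357210000$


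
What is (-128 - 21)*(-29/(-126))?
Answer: -4321/126 ≈ -34.294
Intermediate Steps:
(-128 - 21)*(-29/(-126)) = -(-4321)*(-1)/126 = -149*29/126 = -4321/126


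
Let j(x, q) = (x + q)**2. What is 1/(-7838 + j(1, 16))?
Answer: -1/7549 ≈ -0.00013247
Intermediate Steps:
j(x, q) = (q + x)**2
1/(-7838 + j(1, 16)) = 1/(-7838 + (16 + 1)**2) = 1/(-7838 + 17**2) = 1/(-7838 + 289) = 1/(-7549) = -1/7549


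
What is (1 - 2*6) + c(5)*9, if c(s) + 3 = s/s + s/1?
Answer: 16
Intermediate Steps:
c(s) = -2 + s (c(s) = -3 + (s/s + s/1) = -3 + (1 + s*1) = -3 + (1 + s) = -2 + s)
(1 - 2*6) + c(5)*9 = (1 - 2*6) + (-2 + 5)*9 = (1 - 1*12) + 3*9 = (1 - 12) + 27 = -11 + 27 = 16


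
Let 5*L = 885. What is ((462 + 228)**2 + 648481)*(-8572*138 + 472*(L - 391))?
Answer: -1443899027464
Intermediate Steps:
L = 177 (L = (1/5)*885 = 177)
((462 + 228)**2 + 648481)*(-8572*138 + 472*(L - 391)) = ((462 + 228)**2 + 648481)*(-8572*138 + 472*(177 - 391)) = (690**2 + 648481)*(-1182936 + 472*(-214)) = (476100 + 648481)*(-1182936 - 101008) = 1124581*(-1283944) = -1443899027464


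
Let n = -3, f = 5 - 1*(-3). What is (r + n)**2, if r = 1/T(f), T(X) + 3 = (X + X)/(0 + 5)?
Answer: 4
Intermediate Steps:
f = 8 (f = 5 + 3 = 8)
T(X) = -3 + 2*X/5 (T(X) = -3 + (X + X)/(0 + 5) = -3 + (2*X)/5 = -3 + (2*X)*(1/5) = -3 + 2*X/5)
r = 5 (r = 1/(-3 + (2/5)*8) = 1/(-3 + 16/5) = 1/(1/5) = 5)
(r + n)**2 = (5 - 3)**2 = 2**2 = 4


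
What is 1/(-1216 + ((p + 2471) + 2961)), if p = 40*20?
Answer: 1/5016 ≈ 0.00019936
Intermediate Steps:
p = 800
1/(-1216 + ((p + 2471) + 2961)) = 1/(-1216 + ((800 + 2471) + 2961)) = 1/(-1216 + (3271 + 2961)) = 1/(-1216 + 6232) = 1/5016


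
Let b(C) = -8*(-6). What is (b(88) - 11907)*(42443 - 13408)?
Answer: -344326065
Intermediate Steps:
b(C) = 48
(b(88) - 11907)*(42443 - 13408) = (48 - 11907)*(42443 - 13408) = -11859*29035 = -344326065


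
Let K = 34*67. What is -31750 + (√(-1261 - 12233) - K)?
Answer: -34028 + I*√13494 ≈ -34028.0 + 116.16*I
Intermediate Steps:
K = 2278
-31750 + (√(-1261 - 12233) - K) = -31750 + (√(-1261 - 12233) - 1*2278) = -31750 + (√(-13494) - 2278) = -31750 + (I*√13494 - 2278) = -31750 + (-2278 + I*√13494) = -34028 + I*√13494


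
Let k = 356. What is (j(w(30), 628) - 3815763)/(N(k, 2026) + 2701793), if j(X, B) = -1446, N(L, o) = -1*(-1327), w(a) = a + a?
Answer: -1272403/901040 ≈ -1.4121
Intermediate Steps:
w(a) = 2*a
N(L, o) = 1327
(j(w(30), 628) - 3815763)/(N(k, 2026) + 2701793) = (-1446 - 3815763)/(1327 + 2701793) = -3817209/2703120 = -3817209*1/2703120 = -1272403/901040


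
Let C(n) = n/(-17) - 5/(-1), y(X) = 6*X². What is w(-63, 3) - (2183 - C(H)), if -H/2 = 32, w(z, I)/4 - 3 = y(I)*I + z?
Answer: -30026/17 ≈ -1766.2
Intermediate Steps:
w(z, I) = 12 + 4*z + 24*I³ (w(z, I) = 12 + 4*((6*I²)*I + z) = 12 + 4*(6*I³ + z) = 12 + 4*(z + 6*I³) = 12 + (4*z + 24*I³) = 12 + 4*z + 24*I³)
H = -64 (H = -2*32 = -64)
C(n) = 5 - n/17 (C(n) = n*(-1/17) - 5*(-1) = -n/17 + 5 = 5 - n/17)
w(-63, 3) - (2183 - C(H)) = (12 + 4*(-63) + 24*3³) - (2183 - (5 - 1/17*(-64))) = (12 - 252 + 24*27) - (2183 - (5 + 64/17)) = (12 - 252 + 648) - (2183 - 1*149/17) = 408 - (2183 - 149/17) = 408 - 1*36962/17 = 408 - 36962/17 = -30026/17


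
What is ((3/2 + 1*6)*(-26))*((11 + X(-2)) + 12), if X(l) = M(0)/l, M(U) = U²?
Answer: -4485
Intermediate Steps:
X(l) = 0 (X(l) = 0²/l = 0/l = 0)
((3/2 + 1*6)*(-26))*((11 + X(-2)) + 12) = ((3/2 + 1*6)*(-26))*((11 + 0) + 12) = ((3*(½) + 6)*(-26))*(11 + 12) = ((3/2 + 6)*(-26))*23 = ((15/2)*(-26))*23 = -195*23 = -4485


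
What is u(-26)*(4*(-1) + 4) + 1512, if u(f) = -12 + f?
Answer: 1512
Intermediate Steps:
u(-26)*(4*(-1) + 4) + 1512 = (-12 - 26)*(4*(-1) + 4) + 1512 = -38*(-4 + 4) + 1512 = -38*0 + 1512 = 0 + 1512 = 1512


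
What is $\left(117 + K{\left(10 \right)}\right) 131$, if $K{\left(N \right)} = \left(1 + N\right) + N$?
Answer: $18078$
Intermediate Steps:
$K{\left(N \right)} = 1 + 2 N$
$\left(117 + K{\left(10 \right)}\right) 131 = \left(117 + \left(1 + 2 \cdot 10\right)\right) 131 = \left(117 + \left(1 + 20\right)\right) 131 = \left(117 + 21\right) 131 = 138 \cdot 131 = 18078$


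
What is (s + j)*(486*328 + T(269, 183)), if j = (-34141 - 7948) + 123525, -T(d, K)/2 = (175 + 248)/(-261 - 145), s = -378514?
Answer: -9613517458266/203 ≈ -4.7357e+10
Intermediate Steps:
T(d, K) = 423/203 (T(d, K) = -2*(175 + 248)/(-261 - 145) = -846/(-406) = -846*(-1)/406 = -2*(-423/406) = 423/203)
j = 81436 (j = -42089 + 123525 = 81436)
(s + j)*(486*328 + T(269, 183)) = (-378514 + 81436)*(486*328 + 423/203) = -297078*(159408 + 423/203) = -297078*32360247/203 = -9613517458266/203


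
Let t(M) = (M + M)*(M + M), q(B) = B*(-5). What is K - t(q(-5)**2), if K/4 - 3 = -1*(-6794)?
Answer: -1535312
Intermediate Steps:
q(B) = -5*B
t(M) = 4*M**2 (t(M) = (2*M)*(2*M) = 4*M**2)
K = 27188 (K = 12 + 4*(-1*(-6794)) = 12 + 4*6794 = 12 + 27176 = 27188)
K - t(q(-5)**2) = 27188 - 4*((-5*(-5))**2)**2 = 27188 - 4*(25**2)**2 = 27188 - 4*625**2 = 27188 - 4*390625 = 27188 - 1*1562500 = 27188 - 1562500 = -1535312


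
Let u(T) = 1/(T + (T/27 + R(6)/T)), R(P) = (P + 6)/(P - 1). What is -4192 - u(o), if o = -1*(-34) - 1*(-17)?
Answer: -169759997/40496 ≈ -4192.0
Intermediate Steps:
R(P) = (6 + P)/(-1 + P)
o = 51 (o = 34 + 17 = 51)
u(T) = 1/(12/(5*T) + 28*T/27) (u(T) = 1/(T + (T/27 + ((6 + 6)/(-1 + 6))/T)) = 1/(T + (T*(1/27) + (12/5)/T)) = 1/(T + (T/27 + ((1/5)*12)/T)) = 1/(T + (T/27 + 12/(5*T))) = 1/(12/(5*T) + 28*T/27))
-4192 - u(o) = -4192 - 135*51/(4*(81 + 35*51**2)) = -4192 - 135*51/(4*(81 + 35*2601)) = -4192 - 135*51/(4*(81 + 91035)) = -4192 - 135*51/(4*91116) = -4192 - 1*765/40496 = -4192 - 765/40496 = -169759997/40496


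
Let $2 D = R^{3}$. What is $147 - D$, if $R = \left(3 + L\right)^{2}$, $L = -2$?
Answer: $\frac{293}{2} \approx 146.5$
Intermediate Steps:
$R = 1$ ($R = \left(3 - 2\right)^{2} = 1^{2} = 1$)
$D = \frac{1}{2}$ ($D = \frac{1^{3}}{2} = \frac{1}{2} \cdot 1 = \frac{1}{2} \approx 0.5$)
$147 - D = 147 - \frac{1}{2} = \frac{293}{2}$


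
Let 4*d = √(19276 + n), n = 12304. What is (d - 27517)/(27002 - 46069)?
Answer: 27517/19067 - √7895/38134 ≈ 1.4408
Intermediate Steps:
d = √7895/2 (d = √(19276 + 12304)/4 = √31580/4 = (2*√7895)/4 = √7895/2 ≈ 44.427)
(d - 27517)/(27002 - 46069) = (√7895/2 - 27517)/(27002 - 46069) = (-27517 + √7895/2)/(-19067) = (-27517 + √7895/2)*(-1/19067) = 27517/19067 - √7895/38134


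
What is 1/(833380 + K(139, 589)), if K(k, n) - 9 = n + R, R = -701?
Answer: 1/833277 ≈ 1.2001e-6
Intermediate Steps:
K(k, n) = -692 + n (K(k, n) = 9 + (n - 701) = 9 + (-701 + n) = -692 + n)
1/(833380 + K(139, 589)) = 1/(833380 + (-692 + 589)) = 1/(833380 - 103) = 1/833277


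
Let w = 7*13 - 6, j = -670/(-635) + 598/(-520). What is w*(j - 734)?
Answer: -31698217/508 ≈ -62398.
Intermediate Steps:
j = -241/2540 (j = -670*(-1/635) + 598*(-1/520) = 134/127 - 23/20 = -241/2540 ≈ -0.094882)
w = 85 (w = 91 - 6 = 85)
w*(j - 734) = 85*(-241/2540 - 734) = 85*(-1864601/2540) = -31698217/508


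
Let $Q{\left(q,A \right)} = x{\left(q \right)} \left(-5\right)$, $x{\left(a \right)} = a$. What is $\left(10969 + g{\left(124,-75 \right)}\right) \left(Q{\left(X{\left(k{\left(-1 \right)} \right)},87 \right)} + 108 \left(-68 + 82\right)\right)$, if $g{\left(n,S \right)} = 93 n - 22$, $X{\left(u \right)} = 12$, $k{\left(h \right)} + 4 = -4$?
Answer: $32639508$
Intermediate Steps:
$k{\left(h \right)} = -8$ ($k{\left(h \right)} = -4 - 4 = -8$)
$Q{\left(q,A \right)} = - 5 q$ ($Q{\left(q,A \right)} = q \left(-5\right) = - 5 q$)
$g{\left(n,S \right)} = -22 + 93 n$
$\left(10969 + g{\left(124,-75 \right)}\right) \left(Q{\left(X{\left(k{\left(-1 \right)} \right)},87 \right)} + 108 \left(-68 + 82\right)\right) = \left(10969 + \left(-22 + 93 \cdot 124\right)\right) \left(\left(-5\right) 12 + 108 \left(-68 + 82\right)\right) = \left(10969 + \left(-22 + 11532\right)\right) \left(-60 + 108 \cdot 14\right) = \left(10969 + 11510\right) \left(-60 + 1512\right) = 22479 \cdot 1452 = 32639508$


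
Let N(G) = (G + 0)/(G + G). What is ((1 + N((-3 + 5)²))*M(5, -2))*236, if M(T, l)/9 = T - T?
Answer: 0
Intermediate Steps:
M(T, l) = 0 (M(T, l) = 9*(T - T) = 9*0 = 0)
N(G) = ½ (N(G) = G/((2*G)) = G*(1/(2*G)) = ½)
((1 + N((-3 + 5)²))*M(5, -2))*236 = ((1 + ½)*0)*236 = ((3/2)*0)*236 = 0*236 = 0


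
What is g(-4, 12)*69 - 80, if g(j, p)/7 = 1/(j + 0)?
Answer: -803/4 ≈ -200.75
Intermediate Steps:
g(j, p) = 7/j (g(j, p) = 7/(j + 0) = 7/j)
g(-4, 12)*69 - 80 = (7/(-4))*69 - 80 = (7*(-¼))*69 - 80 = -7/4*69 - 80 = -483/4 - 80 = -803/4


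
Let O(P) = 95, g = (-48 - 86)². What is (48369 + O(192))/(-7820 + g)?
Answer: 6058/1267 ≈ 4.7814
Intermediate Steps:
g = 17956 (g = (-134)² = 17956)
(48369 + O(192))/(-7820 + g) = (48369 + 95)/(-7820 + 17956) = 48464/10136 = 48464*(1/10136) = 6058/1267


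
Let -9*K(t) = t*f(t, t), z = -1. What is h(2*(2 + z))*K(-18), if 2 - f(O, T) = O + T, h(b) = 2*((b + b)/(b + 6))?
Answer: 76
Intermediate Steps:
h(b) = 4*b/(6 + b) (h(b) = 2*((2*b)/(6 + b)) = 2*(2*b/(6 + b)) = 4*b/(6 + b))
f(O, T) = 2 - O - T (f(O, T) = 2 - (O + T) = 2 + (-O - T) = 2 - O - T)
K(t) = -t*(2 - 2*t)/9 (K(t) = -t*(2 - t - t)/9 = -t*(2 - 2*t)/9)
h(2*(2 + z))*K(-18) = (4*(2*(2 - 1))/(6 + 2*(2 - 1)))*((2/9)*(-18)*(-1 - 18)) = (4*(2*1)/(6 + 2*1))*((2/9)*(-18)*(-19)) = (4*2/(6 + 2))*76 = (4*2/8)*76 = (4*2*(1/8))*76 = 1*76 = 76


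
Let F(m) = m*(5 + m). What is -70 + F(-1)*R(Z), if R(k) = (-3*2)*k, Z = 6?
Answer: 74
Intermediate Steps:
R(k) = -6*k
-70 + F(-1)*R(Z) = -70 + (-(5 - 1))*(-6*6) = -70 - 1*4*(-36) = -70 - 4*(-36) = -70 + 144 = 74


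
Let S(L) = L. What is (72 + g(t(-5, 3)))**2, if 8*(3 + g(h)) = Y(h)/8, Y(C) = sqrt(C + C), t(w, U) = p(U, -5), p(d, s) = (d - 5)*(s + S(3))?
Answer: (2208 + sqrt(2))**2/1024 ≈ 4767.1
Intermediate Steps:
p(d, s) = (-5 + d)*(3 + s) (p(d, s) = (d - 5)*(s + 3) = (-5 + d)*(3 + s))
t(w, U) = 10 - 2*U (t(w, U) = -15 - 5*(-5) + 3*U + U*(-5) = -15 + 25 + 3*U - 5*U = 10 - 2*U)
Y(C) = sqrt(2)*sqrt(C) (Y(C) = sqrt(2*C) = sqrt(2)*sqrt(C))
g(h) = -3 + sqrt(2)*sqrt(h)/64 (g(h) = -3 + ((sqrt(2)*sqrt(h))/8)/8 = -3 + ((sqrt(2)*sqrt(h))*(1/8))/8 = -3 + (sqrt(2)*sqrt(h)/8)/8 = -3 + sqrt(2)*sqrt(h)/64)
(72 + g(t(-5, 3)))**2 = (72 + (-3 + sqrt(2)*sqrt(10 - 2*3)/64))**2 = (72 + (-3 + sqrt(2)*sqrt(10 - 6)/64))**2 = (72 + (-3 + sqrt(2)*sqrt(4)/64))**2 = (72 + (-3 + (1/64)*sqrt(2)*2))**2 = (72 + (-3 + sqrt(2)/32))**2 = (69 + sqrt(2)/32)**2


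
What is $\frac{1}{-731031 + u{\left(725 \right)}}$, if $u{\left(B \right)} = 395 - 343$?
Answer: $- \frac{1}{730979} \approx -1.368 \cdot 10^{-6}$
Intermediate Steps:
$u{\left(B \right)} = 52$
$\frac{1}{-731031 + u{\left(725 \right)}} = \frac{1}{-731031 + 52} = \frac{1}{-730979} = - \frac{1}{730979}$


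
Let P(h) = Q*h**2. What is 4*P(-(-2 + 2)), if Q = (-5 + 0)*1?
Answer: 0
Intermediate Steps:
Q = -5 (Q = -5*1 = -5)
P(h) = -5*h**2
4*P(-(-2 + 2)) = 4*(-5*(-2 + 2)**2) = 4*(-5*(-1*0)**2) = 4*(-5*0**2) = 4*(-5*0) = 4*0 = 0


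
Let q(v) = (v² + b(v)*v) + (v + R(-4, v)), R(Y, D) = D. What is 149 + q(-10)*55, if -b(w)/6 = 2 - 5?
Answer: -5351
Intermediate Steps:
b(w) = 18 (b(w) = -6*(2 - 5) = -6*(-3) = 18)
q(v) = v² + 20*v (q(v) = (v² + 18*v) + (v + v) = (v² + 18*v) + 2*v = v² + 20*v)
149 + q(-10)*55 = 149 - 10*(20 - 10)*55 = 149 - 10*10*55 = 149 - 100*55 = 149 - 5500 = -5351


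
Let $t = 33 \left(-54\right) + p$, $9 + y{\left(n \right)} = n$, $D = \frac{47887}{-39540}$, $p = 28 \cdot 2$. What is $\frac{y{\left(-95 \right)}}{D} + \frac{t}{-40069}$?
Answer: $\frac{164852792002}{1918784203} \approx 85.915$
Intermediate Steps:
$p = 56$
$D = - \frac{47887}{39540}$ ($D = 47887 \left(- \frac{1}{39540}\right) = - \frac{47887}{39540} \approx -1.2111$)
$y{\left(n \right)} = -9 + n$
$t = -1726$ ($t = 33 \left(-54\right) + 56 = -1782 + 56 = -1726$)
$\frac{y{\left(-95 \right)}}{D} + \frac{t}{-40069} = \frac{-9 - 95}{- \frac{47887}{39540}} - \frac{1726}{-40069} = \left(-104\right) \left(- \frac{39540}{47887}\right) - - \frac{1726}{40069} = \frac{4112160}{47887} + \frac{1726}{40069} = \frac{164852792002}{1918784203}$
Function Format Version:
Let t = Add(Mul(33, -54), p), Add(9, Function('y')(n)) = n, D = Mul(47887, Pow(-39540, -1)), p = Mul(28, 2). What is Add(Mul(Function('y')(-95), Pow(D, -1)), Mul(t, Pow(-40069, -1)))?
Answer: Rational(164852792002, 1918784203) ≈ 85.915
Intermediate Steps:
p = 56
D = Rational(-47887, 39540) (D = Mul(47887, Rational(-1, 39540)) = Rational(-47887, 39540) ≈ -1.2111)
Function('y')(n) = Add(-9, n)
t = -1726 (t = Add(Mul(33, -54), 56) = Add(-1782, 56) = -1726)
Add(Mul(Function('y')(-95), Pow(D, -1)), Mul(t, Pow(-40069, -1))) = Add(Mul(Add(-9, -95), Pow(Rational(-47887, 39540), -1)), Mul(-1726, Pow(-40069, -1))) = Add(Mul(-104, Rational(-39540, 47887)), Mul(-1726, Rational(-1, 40069))) = Add(Rational(4112160, 47887), Rational(1726, 40069)) = Rational(164852792002, 1918784203)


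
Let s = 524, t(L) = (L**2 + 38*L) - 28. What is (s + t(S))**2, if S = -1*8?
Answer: 65536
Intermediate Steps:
S = -8
t(L) = -28 + L**2 + 38*L
(s + t(S))**2 = (524 + (-28 + (-8)**2 + 38*(-8)))**2 = (524 + (-28 + 64 - 304))**2 = (524 - 268)**2 = 256**2 = 65536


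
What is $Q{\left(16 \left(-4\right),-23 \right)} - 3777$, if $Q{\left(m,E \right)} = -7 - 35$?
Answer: $-3819$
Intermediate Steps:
$Q{\left(m,E \right)} = -42$ ($Q{\left(m,E \right)} = -7 - 35 = -42$)
$Q{\left(16 \left(-4\right),-23 \right)} - 3777 = -42 - 3777 = -3819$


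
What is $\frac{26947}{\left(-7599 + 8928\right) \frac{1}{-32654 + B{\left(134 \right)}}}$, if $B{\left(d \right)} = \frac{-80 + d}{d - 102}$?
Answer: $- \frac{14078109839}{21264} \approx -6.6206 \cdot 10^{5}$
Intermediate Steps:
$B{\left(d \right)} = \frac{-80 + d}{-102 + d}$
$\frac{26947}{\left(-7599 + 8928\right) \frac{1}{-32654 + B{\left(134 \right)}}} = \frac{26947}{\left(-7599 + 8928\right) \frac{1}{-32654 + \frac{-80 + 134}{-102 + 134}}} = \frac{26947}{1329 \frac{1}{-32654 + \frac{1}{32} \cdot 54}} = \frac{26947}{1329 \frac{1}{-32654 + \frac{27}{16}}} = \frac{26947}{1329 \frac{1}{- \frac{522437}{16}}} = \frac{26947}{1329 \left(- \frac{16}{522437}\right)} = \frac{26947}{- \frac{21264}{522437}} = 26947 \left(- \frac{522437}{21264}\right) = - \frac{14078109839}{21264}$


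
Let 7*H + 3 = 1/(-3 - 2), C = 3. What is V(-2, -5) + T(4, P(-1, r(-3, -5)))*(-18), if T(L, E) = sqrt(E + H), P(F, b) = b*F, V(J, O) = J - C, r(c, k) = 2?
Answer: -5 - 18*I*sqrt(3010)/35 ≈ -5.0 - 28.215*I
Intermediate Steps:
H = -16/35 (H = -3/7 + 1/(7*(-3 - 2)) = -3/7 + (1/7)/(-5) = -3/7 + (1/7)*(-1/5) = -3/7 - 1/35 = -16/35 ≈ -0.45714)
V(J, O) = -3 + J (V(J, O) = J - 1*3 = J - 3 = -3 + J)
P(F, b) = F*b
T(L, E) = sqrt(-16/35 + E) (T(L, E) = sqrt(E - 16/35) = sqrt(-16/35 + E))
V(-2, -5) + T(4, P(-1, r(-3, -5)))*(-18) = (-3 - 2) + (sqrt(-560 + 1225*(-1*2))/35)*(-18) = -5 + (sqrt(-560 + 1225*(-2))/35)*(-18) = -5 + (sqrt(-560 - 2450)/35)*(-18) = -5 + (sqrt(-3010)/35)*(-18) = -5 + ((I*sqrt(3010))/35)*(-18) = -5 + (I*sqrt(3010)/35)*(-18) = -5 - 18*I*sqrt(3010)/35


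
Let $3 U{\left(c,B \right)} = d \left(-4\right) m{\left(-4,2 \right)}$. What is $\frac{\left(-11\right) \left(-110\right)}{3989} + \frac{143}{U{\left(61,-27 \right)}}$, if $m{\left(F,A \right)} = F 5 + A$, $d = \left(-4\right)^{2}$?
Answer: $\frac{1035067}{1531776} \approx 0.67573$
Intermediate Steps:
$d = 16$
$m{\left(F,A \right)} = A + 5 F$ ($m{\left(F,A \right)} = 5 F + A = A + 5 F$)
$U{\left(c,B \right)} = 384$ ($U{\left(c,B \right)} = \frac{16 \left(-4\right) \left(2 + 5 \left(-4\right)\right)}{3} = \frac{\left(-64\right) \left(2 - 20\right)}{3} = \frac{\left(-64\right) \left(-18\right)}{3} = \frac{1}{3} \cdot 1152 = 384$)
$\frac{\left(-11\right) \left(-110\right)}{3989} + \frac{143}{U{\left(61,-27 \right)}} = \frac{\left(-11\right) \left(-110\right)}{3989} + \frac{143}{384} = 1210 \cdot \frac{1}{3989} + 143 \cdot \frac{1}{384} = \frac{1210}{3989} + \frac{143}{384} = \frac{1035067}{1531776}$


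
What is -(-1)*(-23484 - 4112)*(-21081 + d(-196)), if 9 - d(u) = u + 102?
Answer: 578908888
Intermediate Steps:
d(u) = -93 - u (d(u) = 9 - (u + 102) = 9 - (102 + u) = 9 + (-102 - u) = -93 - u)
-(-1)*(-23484 - 4112)*(-21081 + d(-196)) = -(-1)*(-23484 - 4112)*(-21081 + (-93 - 1*(-196))) = -(-1)*(-27596*(-21081 + (-93 + 196))) = -(-1)*(-27596*(-21081 + 103)) = -(-1)*(-27596*(-20978)) = -(-1)*578908888 = -1*(-578908888) = 578908888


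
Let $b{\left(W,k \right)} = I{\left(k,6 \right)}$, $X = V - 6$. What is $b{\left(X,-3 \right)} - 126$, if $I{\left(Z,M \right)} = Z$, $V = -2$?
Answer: $-129$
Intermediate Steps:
$X = -8$ ($X = -2 - 6 = -8$)
$b{\left(W,k \right)} = k$
$b{\left(X,-3 \right)} - 126 = -3 - 126 = -129$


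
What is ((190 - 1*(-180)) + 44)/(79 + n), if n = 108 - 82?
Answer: 138/35 ≈ 3.9429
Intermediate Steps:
n = 26
((190 - 1*(-180)) + 44)/(79 + n) = ((190 - 1*(-180)) + 44)/(79 + 26) = ((190 + 180) + 44)/105 = (370 + 44)*(1/105) = 414*(1/105) = 138/35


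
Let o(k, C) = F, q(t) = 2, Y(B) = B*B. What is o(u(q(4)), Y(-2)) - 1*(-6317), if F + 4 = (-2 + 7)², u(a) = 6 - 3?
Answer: 6338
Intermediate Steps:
Y(B) = B²
u(a) = 3
F = 21 (F = -4 + (-2 + 7)² = -4 + 5² = -4 + 25 = 21)
o(k, C) = 21
o(u(q(4)), Y(-2)) - 1*(-6317) = 21 - 1*(-6317) = 21 + 6317 = 6338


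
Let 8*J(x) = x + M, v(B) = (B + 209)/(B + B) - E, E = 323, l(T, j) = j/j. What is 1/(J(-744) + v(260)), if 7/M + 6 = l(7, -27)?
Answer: -260/107971 ≈ -0.0024081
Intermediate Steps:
l(T, j) = 1
M = -7/5 (M = 7/(-6 + 1) = 7/(-5) = 7*(-⅕) = -7/5 ≈ -1.4000)
v(B) = -323 + (209 + B)/(2*B) (v(B) = (B + 209)/(B + B) - 1*323 = (209 + B)/((2*B)) - 323 = (209 + B)*(1/(2*B)) - 323 = (209 + B)/(2*B) - 323 = -323 + (209 + B)/(2*B))
J(x) = -7/40 + x/8 (J(x) = (x - 7/5)/8 = (-7/5 + x)/8 = -7/40 + x/8)
1/(J(-744) + v(260)) = 1/((-7/40 + (⅛)*(-744)) + (½)*(209 - 645*260)/260) = 1/((-7/40 - 93) + (½)*(1/260)*(209 - 167700)) = 1/(-3727/40 + (½)*(1/260)*(-167491)) = 1/(-3727/40 - 167491/520) = 1/(-107971/260) = -260/107971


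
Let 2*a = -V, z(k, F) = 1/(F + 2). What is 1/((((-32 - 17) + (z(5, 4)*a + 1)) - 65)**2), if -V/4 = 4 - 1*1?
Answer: 1/12544 ≈ 7.9719e-5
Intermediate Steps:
V = -12 (V = -4*(4 - 1*1) = -4*(4 - 1) = -4*3 = -12)
z(k, F) = 1/(2 + F)
a = 6 (a = (-1*(-12))/2 = (1/2)*12 = 6)
1/((((-32 - 17) + (z(5, 4)*a + 1)) - 65)**2) = 1/((((-32 - 17) + (6/(2 + 4) + 1)) - 65)**2) = 1/(((-49 + (6/6 + 1)) - 65)**2) = 1/(((-49 + ((1/6)*6 + 1)) - 65)**2) = 1/(((-49 + (1 + 1)) - 65)**2) = 1/(((-49 + 2) - 65)**2) = 1/((-47 - 65)**2) = 1/((-112)**2) = 1/12544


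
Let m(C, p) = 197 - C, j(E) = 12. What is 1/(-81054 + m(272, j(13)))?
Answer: -1/81129 ≈ -1.2326e-5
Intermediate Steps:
1/(-81054 + m(272, j(13))) = 1/(-81054 + (197 - 1*272)) = 1/(-81054 + (197 - 272)) = 1/(-81054 - 75) = 1/(-81129) = -1/81129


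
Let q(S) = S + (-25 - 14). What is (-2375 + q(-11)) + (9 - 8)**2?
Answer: -2424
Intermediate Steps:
q(S) = -39 + S (q(S) = S - 39 = -39 + S)
(-2375 + q(-11)) + (9 - 8)**2 = (-2375 + (-39 - 11)) + (9 - 8)**2 = (-2375 - 50) + 1**2 = -2425 + 1 = -2424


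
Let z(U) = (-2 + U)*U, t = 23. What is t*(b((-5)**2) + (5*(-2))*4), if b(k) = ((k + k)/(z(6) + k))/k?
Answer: -45034/49 ≈ -919.06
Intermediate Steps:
z(U) = U*(-2 + U)
b(k) = 2/(24 + k) (b(k) = ((k + k)/(6*(-2 + 6) + k))/k = ((2*k)/(6*4 + k))/k = ((2*k)/(24 + k))/k = (2*k/(24 + k))/k = 2/(24 + k))
t*(b((-5)**2) + (5*(-2))*4) = 23*(2/(24 + (-5)**2) + (5*(-2))*4) = 23*(2/(24 + 25) - 10*4) = 23*(2/49 - 40) = 23*(-1958/49) = -45034/49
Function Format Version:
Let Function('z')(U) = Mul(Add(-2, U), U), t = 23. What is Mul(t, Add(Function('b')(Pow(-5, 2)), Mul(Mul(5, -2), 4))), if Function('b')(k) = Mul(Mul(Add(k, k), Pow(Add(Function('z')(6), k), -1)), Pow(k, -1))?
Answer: Rational(-45034, 49) ≈ -919.06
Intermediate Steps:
Function('z')(U) = Mul(U, Add(-2, U))
Function('b')(k) = Mul(2, Pow(Add(24, k), -1)) (Function('b')(k) = Mul(Mul(Add(k, k), Pow(Add(Mul(6, Add(-2, 6)), k), -1)), Pow(k, -1)) = Mul(Mul(Mul(2, k), Pow(Add(Mul(6, 4), k), -1)), Pow(k, -1)) = Mul(Mul(Mul(2, k), Pow(Add(24, k), -1)), Pow(k, -1)) = Mul(Mul(2, k, Pow(Add(24, k), -1)), Pow(k, -1)) = Mul(2, Pow(Add(24, k), -1)))
Mul(t, Add(Function('b')(Pow(-5, 2)), Mul(Mul(5, -2), 4))) = Mul(23, Add(Mul(2, Pow(Add(24, Pow(-5, 2)), -1)), Mul(Mul(5, -2), 4))) = Mul(23, Add(Mul(2, Pow(Add(24, 25), -1)), Mul(-10, 4))) = Mul(23, Add(Mul(2, Pow(49, -1)), -40)) = Mul(23, Add(Mul(2, Rational(1, 49)), -40)) = Mul(23, Add(Rational(2, 49), -40)) = Mul(23, Rational(-1958, 49)) = Rational(-45034, 49)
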